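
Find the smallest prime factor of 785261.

31

785261 is odd.
Digit sum 29, not divisible by 3.
Ends in 1: not divisible by 5.
7: 785261 = 7·112180 + 1
11: 785261 = 11·71387 + 4
13: 785261 = 13·60404 + 9
17: 785261 = 17·46191 + 14
19: 785261 = 19·41329 + 10
23: 785261 = 23·34141 + 18
29: 785261 = 29·27077 + 28
31: 785261 = 31·25331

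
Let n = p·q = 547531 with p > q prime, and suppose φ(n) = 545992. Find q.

φ(n) = (p−1)(q−1) = n − (p+q) + 1, so p + q = 547531 − 545992 + 1 = 1540.
p and q are the roots of t² − 1540t + 547531 = 0.
Discriminant: 1540² − 4·547531 = 2371600 − 2190124 = 181476; √181476 = 426.
q = (1540 − 426)/2 = 557, p = (1540 + 426)/2 = 983.
Check: 557 · 983 = 547531.

557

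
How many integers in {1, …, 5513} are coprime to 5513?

5328

Factor: 5513 = 37 · 149.
φ(5513) = (37−1) · (149−1) = 36 · 148 = 5328.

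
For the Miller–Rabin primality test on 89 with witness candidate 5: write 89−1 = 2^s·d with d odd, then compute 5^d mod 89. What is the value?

55

89 − 1 = 88 = 2^3 · 11, so d = 11.
5^1 ≡ 5 (mod 89)
5^2 ≡ 5^2 = 25 ≡ 25 (mod 89)
5^4 ≡ 25^2 = 625 ≡ 2 (mod 89)
5^8 ≡ 2^2 = 4 ≡ 4 (mod 89)
11 = 8 + 2 + 1 in binary powers of 2.
So 5^11 ≡ 4 · 25 · 5 ≡ 55 (mod 89).
Squaring chain: 55 → 88 → 1; reaches −1, so base 5 does not prove 89 composite.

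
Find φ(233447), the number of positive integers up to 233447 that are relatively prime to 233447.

Factor: 233447 = 43 · 61 · 89.
φ(233447) = (43−1) · (61−1) · (89−1) = 42 · 60 · 88 = 221760.

221760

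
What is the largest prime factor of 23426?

23426 = 2 · 11713
11713 = 13 · 901
901 = 17 · 53
53 is prime.
So 23426 = 2 · 13 · 17 · 53; the largest prime factor is 53.

53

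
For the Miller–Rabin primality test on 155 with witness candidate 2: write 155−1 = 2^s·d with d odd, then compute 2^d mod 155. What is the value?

97

155 − 1 = 154 = 2^1 · 77, so d = 77.
2^1 ≡ 2 (mod 155)
2^2 ≡ 2^2 = 4 ≡ 4 (mod 155)
2^4 ≡ 4^2 = 16 ≡ 16 (mod 155)
2^8 ≡ 16^2 = 256 ≡ 101 (mod 155)
2^16 ≡ 101^2 = 10201 ≡ 126 (mod 155)
2^32 ≡ 126^2 = 15876 ≡ 66 (mod 155)
2^64 ≡ 66^2 = 4356 ≡ 16 (mod 155)
77 = 64 + 8 + 4 + 1 in binary powers of 2.
So 2^77 ≡ 16 · 101 · 16 · 2 ≡ 97 (mod 155).
Squaring chain: 97; never reaches −1, so base 2 is a Miller–Rabin witness that 155 is composite.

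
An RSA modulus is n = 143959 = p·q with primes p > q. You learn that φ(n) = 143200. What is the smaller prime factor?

359

φ(n) = (p−1)(q−1) = n − (p+q) + 1, so p + q = 143959 − 143200 + 1 = 760.
p and q are the roots of t² − 760t + 143959 = 0.
Discriminant: 760² − 4·143959 = 577600 − 575836 = 1764; √1764 = 42.
q = (760 − 42)/2 = 359, p = (760 + 42)/2 = 401.
Check: 359 · 401 = 143959.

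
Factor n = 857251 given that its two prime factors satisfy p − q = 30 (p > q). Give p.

Since p = q + 30, we have 857251 = q(q + 30), so q² + 30q − 857251 = 0.
Discriminant: 30² + 4·857251 = 900 + 3429004 = 3429904; √3429904 = 1852.
q = (−30 + 1852)/2 = 911, and p = q + 30 = 941.
Check: 911 · 941 = 857251.

941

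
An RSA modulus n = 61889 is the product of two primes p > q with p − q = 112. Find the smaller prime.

Since p = q + 112, we have 61889 = q(q + 112), so q² + 112q − 61889 = 0.
Discriminant: 112² + 4·61889 = 12544 + 247556 = 260100; √260100 = 510.
q = (−112 + 510)/2 = 199, and p = q + 112 = 311.
Check: 199 · 311 = 61889.

199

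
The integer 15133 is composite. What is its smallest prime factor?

15133 is odd.
Digit sum 13, not divisible by 3.
Ends in 3: not divisible by 5.
7: 15133 = 7·2161 + 6
11: 15133 = 11·1375 + 8
13: 15133 = 13·1164 + 1
17: 15133 = 17·890 + 3
19: 15133 = 19·796 + 9
23: 15133 = 23·657 + 22
29: 15133 = 29·521 + 24
31: 15133 = 31·488 + 5
37: 15133 = 37·409

37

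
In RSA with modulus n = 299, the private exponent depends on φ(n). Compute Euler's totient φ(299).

264

Factor: 299 = 13 · 23.
φ(299) = (13−1) · (23−1) = 12 · 22 = 264.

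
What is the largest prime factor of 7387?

89

7387 = 83 · 89
89 is prime.
So 7387 = 83 · 89; the largest prime factor is 89.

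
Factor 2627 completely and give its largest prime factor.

2627 = 37 · 71
71 is prime.
So 2627 = 37 · 71; the largest prime factor is 71.

71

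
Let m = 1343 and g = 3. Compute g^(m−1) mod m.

3^1 ≡ 3 (mod 1343)
3^2 ≡ 3^2 = 9 ≡ 9 (mod 1343)
3^4 ≡ 9^2 = 81 ≡ 81 (mod 1343)
3^8 ≡ 81^2 = 6561 ≡ 1189 (mod 1343)
3^16 ≡ 1189^2 = 1413721 ≡ 885 (mod 1343)
3^32 ≡ 885^2 = 783225 ≡ 256 (mod 1343)
3^64 ≡ 256^2 = 65536 ≡ 1072 (mod 1343)
3^128 ≡ 1072^2 = 1149184 ≡ 919 (mod 1343)
3^256 ≡ 919^2 = 844561 ≡ 1157 (mod 1343)
3^512 ≡ 1157^2 = 1338649 ≡ 1021 (mod 1343)
3^1024 ≡ 1021^2 = 1042441 ≡ 273 (mod 1343)
1342 = 1024 + 256 + 32 + 16 + 8 + 4 + 2 in binary powers of 2.
So 3^1342 ≡ 273 · 1157 · 256 · 885 · 1189 · 81 · 9 ≡ 648 (mod 1343).
Since 648 ≠ 1, base 3 is a Fermat witness: 1343 is composite.

648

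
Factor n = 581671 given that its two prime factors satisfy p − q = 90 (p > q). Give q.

Since p = q + 90, we have 581671 = q(q + 90), so q² + 90q − 581671 = 0.
Discriminant: 90² + 4·581671 = 8100 + 2326684 = 2334784; √2334784 = 1528.
q = (−90 + 1528)/2 = 719, and p = q + 90 = 809.
Check: 719 · 809 = 581671.

719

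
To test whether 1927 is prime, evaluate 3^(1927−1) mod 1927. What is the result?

3^1 ≡ 3 (mod 1927)
3^2 ≡ 3^2 = 9 ≡ 9 (mod 1927)
3^4 ≡ 9^2 = 81 ≡ 81 (mod 1927)
3^8 ≡ 81^2 = 6561 ≡ 780 (mod 1927)
3^16 ≡ 780^2 = 608400 ≡ 1395 (mod 1927)
3^32 ≡ 1395^2 = 1946025 ≡ 1682 (mod 1927)
3^64 ≡ 1682^2 = 2829124 ≡ 288 (mod 1927)
3^128 ≡ 288^2 = 82944 ≡ 83 (mod 1927)
3^256 ≡ 83^2 = 6889 ≡ 1108 (mod 1927)
3^512 ≡ 1108^2 = 1227664 ≡ 165 (mod 1927)
3^1024 ≡ 165^2 = 27225 ≡ 247 (mod 1927)
1926 = 1024 + 512 + 256 + 128 + 4 + 2 in binary powers of 2.
So 3^1926 ≡ 247 · 165 · 1108 · 83 · 81 · 9 ≡ 237 (mod 1927).
Since 237 ≠ 1, base 3 is a Fermat witness: 1927 is composite.

237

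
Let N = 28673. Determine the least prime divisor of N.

53

28673 is odd.
Digit sum 26, not divisible by 3.
Ends in 3: not divisible by 5.
7: 28673 = 7·4096 + 1
11: 28673 = 11·2606 + 7
13: 28673 = 13·2205 + 8
17: 28673 = 17·1686 + 11
19: 28673 = 19·1509 + 2
23: 28673 = 23·1246 + 15
29: 28673 = 29·988 + 21
31: 28673 = 31·924 + 29
37: 28673 = 37·774 + 35
41: 28673 = 41·699 + 14
43: 28673 = 43·666 + 35
47: 28673 = 47·610 + 3
53: 28673 = 53·541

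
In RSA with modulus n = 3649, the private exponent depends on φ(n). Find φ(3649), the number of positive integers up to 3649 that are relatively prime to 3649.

Factor: 3649 = 41 · 89.
φ(3649) = (41−1) · (89−1) = 40 · 88 = 3520.

3520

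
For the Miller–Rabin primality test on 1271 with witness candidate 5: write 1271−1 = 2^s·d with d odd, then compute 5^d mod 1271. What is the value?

1271 − 1 = 1270 = 2^1 · 635, so d = 635.
5^1 ≡ 5 (mod 1271)
5^2 ≡ 5^2 = 25 ≡ 25 (mod 1271)
5^4 ≡ 25^2 = 625 ≡ 625 (mod 1271)
5^8 ≡ 625^2 = 390625 ≡ 428 (mod 1271)
5^16 ≡ 428^2 = 183184 ≡ 160 (mod 1271)
5^32 ≡ 160^2 = 25600 ≡ 180 (mod 1271)
5^64 ≡ 180^2 = 32400 ≡ 625 (mod 1271)
5^128 ≡ 625^2 = 390625 ≡ 428 (mod 1271)
5^256 ≡ 428^2 = 183184 ≡ 160 (mod 1271)
5^512 ≡ 160^2 = 25600 ≡ 180 (mod 1271)
635 = 512 + 64 + 32 + 16 + 8 + 2 + 1 in binary powers of 2.
So 5^635 ≡ 180 · 625 · 180 · 160 · 428 · 25 · 5 ≡ 893 (mod 1271).
Squaring chain: 893; never reaches −1, so base 5 is a Miller–Rabin witness that 1271 is composite.

893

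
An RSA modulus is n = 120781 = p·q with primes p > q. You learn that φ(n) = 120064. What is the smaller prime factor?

φ(n) = (p−1)(q−1) = n − (p+q) + 1, so p + q = 120781 − 120064 + 1 = 718.
p and q are the roots of t² − 718t + 120781 = 0.
Discriminant: 718² − 4·120781 = 515524 − 483124 = 32400; √32400 = 180.
q = (718 − 180)/2 = 269, p = (718 + 180)/2 = 449.
Check: 269 · 449 = 120781.

269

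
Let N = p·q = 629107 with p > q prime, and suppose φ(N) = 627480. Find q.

φ(n) = (p−1)(q−1) = n − (p+q) + 1, so p + q = 629107 − 627480 + 1 = 1628.
p and q are the roots of t² − 1628t + 629107 = 0.
Discriminant: 1628² − 4·629107 = 2650384 − 2516428 = 133956; √133956 = 366.
q = (1628 − 366)/2 = 631, p = (1628 + 366)/2 = 997.
Check: 631 · 997 = 629107.

631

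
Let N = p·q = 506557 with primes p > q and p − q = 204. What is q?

617

Since p = q + 204, we have 506557 = q(q + 204), so q² + 204q − 506557 = 0.
Discriminant: 204² + 4·506557 = 41616 + 2026228 = 2067844; √2067844 = 1438.
q = (−204 + 1438)/2 = 617, and p = q + 204 = 821.
Check: 617 · 821 = 506557.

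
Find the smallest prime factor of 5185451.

5185451 is odd.
Digit sum 29, not divisible by 3.
Ends in 1: not divisible by 5.
7: 5185451 = 7·740778 + 5
11: 5185451 = 11·471404 + 7
13: 5185451 = 13·398880 + 11
17: 5185451 = 17·305026 + 9
19: 5185451 = 19·272918 + 9
23: 5185451 = 23·225454 + 9
29: 5185451 = 29·178808 + 19
31: 5185451 = 31·167272 + 19
37: 5185451 = 37·140147 + 12
41: 5185451 = 41·126474 + 17
43: 5185451 = 43·120591 + 38
47: 5185451 = 47·110328 + 35
53: 5185451 = 53·97838 + 37
59: 5185451 = 59·87889

59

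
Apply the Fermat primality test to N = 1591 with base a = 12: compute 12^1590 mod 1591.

12^1 ≡ 12 (mod 1591)
12^2 ≡ 12^2 = 144 ≡ 144 (mod 1591)
12^4 ≡ 144^2 = 20736 ≡ 53 (mod 1591)
12^8 ≡ 53^2 = 2809 ≡ 1218 (mod 1591)
12^16 ≡ 1218^2 = 1483524 ≡ 712 (mod 1591)
12^32 ≡ 712^2 = 506944 ≡ 1006 (mod 1591)
12^64 ≡ 1006^2 = 1012036 ≡ 160 (mod 1591)
12^128 ≡ 160^2 = 25600 ≡ 144 (mod 1591)
12^256 ≡ 144^2 = 20736 ≡ 53 (mod 1591)
12^512 ≡ 53^2 = 2809 ≡ 1218 (mod 1591)
12^1024 ≡ 1218^2 = 1483524 ≡ 712 (mod 1591)
1590 = 1024 + 512 + 32 + 16 + 4 + 2 in binary powers of 2.
So 12^1590 ≡ 712 · 1218 · 1006 · 712 · 53 · 144 ≡ 84 (mod 1591).
Since 84 ≠ 1, base 12 is a Fermat witness: 1591 is composite.

84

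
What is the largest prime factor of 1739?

47

1739 = 37 · 47
47 is prime.
So 1739 = 37 · 47; the largest prime factor is 47.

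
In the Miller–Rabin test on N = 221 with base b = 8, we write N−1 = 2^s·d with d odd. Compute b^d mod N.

221 − 1 = 220 = 2^2 · 55, so d = 55.
8^1 ≡ 8 (mod 221)
8^2 ≡ 8^2 = 64 ≡ 64 (mod 221)
8^4 ≡ 64^2 = 4096 ≡ 118 (mod 221)
8^8 ≡ 118^2 = 13924 ≡ 1 (mod 221)
8^16 ≡ 1^2 = 1 ≡ 1 (mod 221)
8^32 ≡ 1^2 = 1 ≡ 1 (mod 221)
55 = 32 + 16 + 4 + 2 + 1 in binary powers of 2.
So 8^55 ≡ 1 · 1 · 118 · 64 · 8 ≡ 83 (mod 221).
Squaring chain: 83 → 38; never reaches −1, so base 8 is a Miller–Rabin witness that 221 is composite.

83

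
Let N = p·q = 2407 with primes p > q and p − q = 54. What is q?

29

Since p = q + 54, we have 2407 = q(q + 54), so q² + 54q − 2407 = 0.
Discriminant: 54² + 4·2407 = 2916 + 9628 = 12544; √12544 = 112.
q = (−54 + 112)/2 = 29, and p = q + 54 = 83.
Check: 29 · 83 = 2407.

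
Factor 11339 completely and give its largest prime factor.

29

11339 = 17 · 667
667 = 23 · 29
29 is prime.
So 11339 = 17 · 23 · 29; the largest prime factor is 29.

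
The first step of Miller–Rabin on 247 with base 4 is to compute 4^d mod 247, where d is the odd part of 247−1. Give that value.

220

247 − 1 = 246 = 2^1 · 123, so d = 123.
4^1 ≡ 4 (mod 247)
4^2 ≡ 4^2 = 16 ≡ 16 (mod 247)
4^4 ≡ 16^2 = 256 ≡ 9 (mod 247)
4^8 ≡ 9^2 = 81 ≡ 81 (mod 247)
4^16 ≡ 81^2 = 6561 ≡ 139 (mod 247)
4^32 ≡ 139^2 = 19321 ≡ 55 (mod 247)
4^64 ≡ 55^2 = 3025 ≡ 61 (mod 247)
123 = 64 + 32 + 16 + 8 + 2 + 1 in binary powers of 2.
So 4^123 ≡ 61 · 55 · 139 · 81 · 16 · 4 ≡ 220 (mod 247).
Squaring chain: 220; never reaches −1, so base 4 is a Miller–Rabin witness that 247 is composite.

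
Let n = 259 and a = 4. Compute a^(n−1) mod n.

4^1 ≡ 4 (mod 259)
4^2 ≡ 4^2 = 16 ≡ 16 (mod 259)
4^4 ≡ 16^2 = 256 ≡ 256 (mod 259)
4^8 ≡ 256^2 = 65536 ≡ 9 (mod 259)
4^16 ≡ 9^2 = 81 ≡ 81 (mod 259)
4^32 ≡ 81^2 = 6561 ≡ 86 (mod 259)
4^64 ≡ 86^2 = 7396 ≡ 144 (mod 259)
4^128 ≡ 144^2 = 20736 ≡ 16 (mod 259)
4^256 ≡ 16^2 = 256 ≡ 256 (mod 259)
258 = 256 + 2 in binary powers of 2.
So 4^258 ≡ 256 · 16 ≡ 211 (mod 259).
Since 211 ≠ 1, base 4 is a Fermat witness: 259 is composite.

211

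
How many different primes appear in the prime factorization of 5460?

5460 = 2^2 · 1365
1365 = 3 · 455
455 = 5 · 91
91 = 7 · 13
5460 = 2^2 · 3 · 5 · 7 · 13, which has 5 distinct prime factors.

5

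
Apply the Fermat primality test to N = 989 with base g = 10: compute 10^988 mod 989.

440

10^1 ≡ 10 (mod 989)
10^2 ≡ 10^2 = 100 ≡ 100 (mod 989)
10^4 ≡ 100^2 = 10000 ≡ 110 (mod 989)
10^8 ≡ 110^2 = 12100 ≡ 232 (mod 989)
10^16 ≡ 232^2 = 53824 ≡ 418 (mod 989)
10^32 ≡ 418^2 = 174724 ≡ 660 (mod 989)
10^64 ≡ 660^2 = 435600 ≡ 440 (mod 989)
10^128 ≡ 440^2 = 193600 ≡ 745 (mod 989)
10^256 ≡ 745^2 = 555025 ≡ 196 (mod 989)
10^512 ≡ 196^2 = 38416 ≡ 834 (mod 989)
988 = 512 + 256 + 128 + 64 + 16 + 8 + 4 in binary powers of 2.
So 10^988 ≡ 834 · 196 · 745 · 440 · 418 · 232 · 110 ≡ 440 (mod 989).
Since 440 ≠ 1, base 10 is a Fermat witness: 989 is composite.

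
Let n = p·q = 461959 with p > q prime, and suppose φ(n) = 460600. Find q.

φ(n) = (p−1)(q−1) = n − (p+q) + 1, so p + q = 461959 − 460600 + 1 = 1360.
p and q are the roots of t² − 1360t + 461959 = 0.
Discriminant: 1360² − 4·461959 = 1849600 − 1847836 = 1764; √1764 = 42.
q = (1360 − 42)/2 = 659, p = (1360 + 42)/2 = 701.
Check: 659 · 701 = 461959.

659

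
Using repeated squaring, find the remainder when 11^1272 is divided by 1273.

11^1 ≡ 11 (mod 1273)
11^2 ≡ 11^2 = 121 ≡ 121 (mod 1273)
11^4 ≡ 121^2 = 14641 ≡ 638 (mod 1273)
11^8 ≡ 638^2 = 407044 ≡ 957 (mod 1273)
11^16 ≡ 957^2 = 915849 ≡ 562 (mod 1273)
11^32 ≡ 562^2 = 315844 ≡ 140 (mod 1273)
11^64 ≡ 140^2 = 19600 ≡ 505 (mod 1273)
11^128 ≡ 505^2 = 255025 ≡ 425 (mod 1273)
11^256 ≡ 425^2 = 180625 ≡ 1132 (mod 1273)
11^512 ≡ 1132^2 = 1281424 ≡ 786 (mod 1273)
11^1024 ≡ 786^2 = 617796 ≡ 391 (mod 1273)
1272 = 1024 + 128 + 64 + 32 + 16 + 8 in binary powers of 2.
So 11^1272 ≡ 391 · 425 · 505 · 140 · 562 · 957 ≡ 533 (mod 1273).
Since 533 ≠ 1, base 11 is a Fermat witness: 1273 is composite.

533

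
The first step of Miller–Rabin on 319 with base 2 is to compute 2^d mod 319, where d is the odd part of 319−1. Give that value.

319 − 1 = 318 = 2^1 · 159, so d = 159.
2^1 ≡ 2 (mod 319)
2^2 ≡ 2^2 = 4 ≡ 4 (mod 319)
2^4 ≡ 4^2 = 16 ≡ 16 (mod 319)
2^8 ≡ 16^2 = 256 ≡ 256 (mod 319)
2^16 ≡ 256^2 = 65536 ≡ 141 (mod 319)
2^32 ≡ 141^2 = 19881 ≡ 103 (mod 319)
2^64 ≡ 103^2 = 10609 ≡ 82 (mod 319)
2^128 ≡ 82^2 = 6724 ≡ 25 (mod 319)
159 = 128 + 16 + 8 + 4 + 2 + 1 in binary powers of 2.
So 2^159 ≡ 25 · 141 · 256 · 16 · 4 · 2 ≡ 171 (mod 319).
Squaring chain: 171; never reaches −1, so base 2 is a Miller–Rabin witness that 319 is composite.

171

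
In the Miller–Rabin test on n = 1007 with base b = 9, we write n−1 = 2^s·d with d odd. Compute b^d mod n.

188

1007 − 1 = 1006 = 2^1 · 503, so d = 503.
9^1 ≡ 9 (mod 1007)
9^2 ≡ 9^2 = 81 ≡ 81 (mod 1007)
9^4 ≡ 81^2 = 6561 ≡ 519 (mod 1007)
9^8 ≡ 519^2 = 269361 ≡ 492 (mod 1007)
9^16 ≡ 492^2 = 242064 ≡ 384 (mod 1007)
9^32 ≡ 384^2 = 147456 ≡ 434 (mod 1007)
9^64 ≡ 434^2 = 188356 ≡ 47 (mod 1007)
9^128 ≡ 47^2 = 2209 ≡ 195 (mod 1007)
9^256 ≡ 195^2 = 38025 ≡ 766 (mod 1007)
503 = 256 + 128 + 64 + 32 + 16 + 4 + 2 + 1 in binary powers of 2.
So 9^503 ≡ 766 · 195 · 47 · 434 · 384 · 519 · 81 · 9 ≡ 188 (mod 1007).
Squaring chain: 188; never reaches −1, so base 9 is a Miller–Rabin witness that 1007 is composite.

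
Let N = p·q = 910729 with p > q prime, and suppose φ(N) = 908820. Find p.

991

φ(n) = (p−1)(q−1) = n − (p+q) + 1, so p + q = 910729 − 908820 + 1 = 1910.
p and q are the roots of t² − 1910t + 910729 = 0.
Discriminant: 1910² − 4·910729 = 3648100 − 3642916 = 5184; √5184 = 72.
q = (1910 − 72)/2 = 919, p = (1910 + 72)/2 = 991.
Check: 919 · 991 = 910729.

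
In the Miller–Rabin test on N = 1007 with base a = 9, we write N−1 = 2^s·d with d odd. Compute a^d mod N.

188

1007 − 1 = 1006 = 2^1 · 503, so d = 503.
9^1 ≡ 9 (mod 1007)
9^2 ≡ 9^2 = 81 ≡ 81 (mod 1007)
9^4 ≡ 81^2 = 6561 ≡ 519 (mod 1007)
9^8 ≡ 519^2 = 269361 ≡ 492 (mod 1007)
9^16 ≡ 492^2 = 242064 ≡ 384 (mod 1007)
9^32 ≡ 384^2 = 147456 ≡ 434 (mod 1007)
9^64 ≡ 434^2 = 188356 ≡ 47 (mod 1007)
9^128 ≡ 47^2 = 2209 ≡ 195 (mod 1007)
9^256 ≡ 195^2 = 38025 ≡ 766 (mod 1007)
503 = 256 + 128 + 64 + 32 + 16 + 4 + 2 + 1 in binary powers of 2.
So 9^503 ≡ 766 · 195 · 47 · 434 · 384 · 519 · 81 · 9 ≡ 188 (mod 1007).
Squaring chain: 188; never reaches −1, so base 9 is a Miller–Rabin witness that 1007 is composite.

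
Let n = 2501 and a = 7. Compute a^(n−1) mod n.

1721

7^1 ≡ 7 (mod 2501)
7^2 ≡ 7^2 = 49 ≡ 49 (mod 2501)
7^4 ≡ 49^2 = 2401 ≡ 2401 (mod 2501)
7^8 ≡ 2401^2 = 5764801 ≡ 2497 (mod 2501)
7^16 ≡ 2497^2 = 6235009 ≡ 16 (mod 2501)
7^32 ≡ 16^2 = 256 ≡ 256 (mod 2501)
7^64 ≡ 256^2 = 65536 ≡ 510 (mod 2501)
7^128 ≡ 510^2 = 260100 ≡ 2497 (mod 2501)
7^256 ≡ 2497^2 = 6235009 ≡ 16 (mod 2501)
7^512 ≡ 16^2 = 256 ≡ 256 (mod 2501)
7^1024 ≡ 256^2 = 65536 ≡ 510 (mod 2501)
7^2048 ≡ 510^2 = 260100 ≡ 2497 (mod 2501)
2500 = 2048 + 256 + 128 + 64 + 4 in binary powers of 2.
So 7^2500 ≡ 2497 · 16 · 2497 · 510 · 2401 ≡ 1721 (mod 2501).
Since 1721 ≠ 1, base 7 is a Fermat witness: 2501 is composite.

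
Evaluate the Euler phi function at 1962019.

1913856

Factor: 1962019 = 97 · 113 · 179.
φ(1962019) = (97−1) · (113−1) · (179−1) = 96 · 112 · 178 = 1913856.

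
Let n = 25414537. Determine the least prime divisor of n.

79

25414537 is odd.
Digit sum 31, not divisible by 3.
Ends in 7: not divisible by 5.
7: 25414537 = 7·3630648 + 1
11: 25414537 = 11·2310412 + 5
13: 25414537 = 13·1954964 + 5
17: 25414537 = 17·1494972 + 13
19: 25414537 = 19·1337607 + 4
23: 25414537 = 23·1104979 + 20
29: 25414537 = 29·876363 + 10
31: 25414537 = 31·819823 + 24
37: 25414537 = 37·686879 + 14
41: 25414537 = 41·619866 + 31
43: 25414537 = 43·591035 + 32
47: 25414537 = 47·540734 + 39
53: 25414537 = 53·479519 + 30
59: 25414537 = 59·430754 + 51
61: 25414537 = 61·416631 + 46
67: 25414537 = 67·379321 + 30
71: 25414537 = 71·357951 + 16
73: 25414537 = 73·348144 + 25
79: 25414537 = 79·321703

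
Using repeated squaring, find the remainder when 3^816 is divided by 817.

3^1 ≡ 3 (mod 817)
3^2 ≡ 3^2 = 9 ≡ 9 (mod 817)
3^4 ≡ 9^2 = 81 ≡ 81 (mod 817)
3^8 ≡ 81^2 = 6561 ≡ 25 (mod 817)
3^16 ≡ 25^2 = 625 ≡ 625 (mod 817)
3^32 ≡ 625^2 = 390625 ≡ 99 (mod 817)
3^64 ≡ 99^2 = 9801 ≡ 814 (mod 817)
3^128 ≡ 814^2 = 662596 ≡ 9 (mod 817)
3^256 ≡ 9^2 = 81 ≡ 81 (mod 817)
3^512 ≡ 81^2 = 6561 ≡ 25 (mod 817)
816 = 512 + 256 + 32 + 16 in binary powers of 2.
So 3^816 ≡ 25 · 81 · 99 · 625 ≡ 121 (mod 817).
Since 121 ≠ 1, base 3 is a Fermat witness: 817 is composite.

121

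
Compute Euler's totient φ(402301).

383760

Factor: 402301 = 37 · 83 · 131.
φ(402301) = (37−1) · (83−1) · (131−1) = 36 · 82 · 130 = 383760.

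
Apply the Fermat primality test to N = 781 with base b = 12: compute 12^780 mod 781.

529

12^1 ≡ 12 (mod 781)
12^2 ≡ 12^2 = 144 ≡ 144 (mod 781)
12^4 ≡ 144^2 = 20736 ≡ 430 (mod 781)
12^8 ≡ 430^2 = 184900 ≡ 584 (mod 781)
12^16 ≡ 584^2 = 341056 ≡ 540 (mod 781)
12^32 ≡ 540^2 = 291600 ≡ 287 (mod 781)
12^64 ≡ 287^2 = 82369 ≡ 364 (mod 781)
12^128 ≡ 364^2 = 132496 ≡ 507 (mod 781)
12^256 ≡ 507^2 = 257049 ≡ 100 (mod 781)
12^512 ≡ 100^2 = 10000 ≡ 628 (mod 781)
780 = 512 + 256 + 8 + 4 in binary powers of 2.
So 12^780 ≡ 628 · 100 · 584 · 430 ≡ 529 (mod 781).
Since 529 ≠ 1, base 12 is a Fermat witness: 781 is composite.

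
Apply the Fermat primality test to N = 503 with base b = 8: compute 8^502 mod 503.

8^1 ≡ 8 (mod 503)
8^2 ≡ 8^2 = 64 ≡ 64 (mod 503)
8^4 ≡ 64^2 = 4096 ≡ 72 (mod 503)
8^8 ≡ 72^2 = 5184 ≡ 154 (mod 503)
8^16 ≡ 154^2 = 23716 ≡ 75 (mod 503)
8^32 ≡ 75^2 = 5625 ≡ 92 (mod 503)
8^64 ≡ 92^2 = 8464 ≡ 416 (mod 503)
8^128 ≡ 416^2 = 173056 ≡ 24 (mod 503)
8^256 ≡ 24^2 = 576 ≡ 73 (mod 503)
502 = 256 + 128 + 64 + 32 + 16 + 4 + 2 in binary powers of 2.
So 8^502 ≡ 73 · 24 · 416 · 92 · 75 · 72 · 64 ≡ 1 (mod 503).
Since the result is 1, base 8 gives no evidence that 503 is composite.

1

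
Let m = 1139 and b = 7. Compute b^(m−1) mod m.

7^1 ≡ 7 (mod 1139)
7^2 ≡ 7^2 = 49 ≡ 49 (mod 1139)
7^4 ≡ 49^2 = 2401 ≡ 123 (mod 1139)
7^8 ≡ 123^2 = 15129 ≡ 322 (mod 1139)
7^16 ≡ 322^2 = 103684 ≡ 35 (mod 1139)
7^32 ≡ 35^2 = 1225 ≡ 86 (mod 1139)
7^64 ≡ 86^2 = 7396 ≡ 562 (mod 1139)
7^128 ≡ 562^2 = 315844 ≡ 341 (mod 1139)
7^256 ≡ 341^2 = 116281 ≡ 103 (mod 1139)
7^512 ≡ 103^2 = 10609 ≡ 358 (mod 1139)
7^1024 ≡ 358^2 = 128164 ≡ 596 (mod 1139)
1138 = 1024 + 64 + 32 + 16 + 2 in binary powers of 2.
So 7^1138 ≡ 596 · 562 · 86 · 35 · 49 ≡ 236 (mod 1139).
Since 236 ≠ 1, base 7 is a Fermat witness: 1139 is composite.

236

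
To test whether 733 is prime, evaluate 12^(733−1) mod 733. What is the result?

1

12^1 ≡ 12 (mod 733)
12^2 ≡ 12^2 = 144 ≡ 144 (mod 733)
12^4 ≡ 144^2 = 20736 ≡ 212 (mod 733)
12^8 ≡ 212^2 = 44944 ≡ 231 (mod 733)
12^16 ≡ 231^2 = 53361 ≡ 585 (mod 733)
12^32 ≡ 585^2 = 342225 ≡ 647 (mod 733)
12^64 ≡ 647^2 = 418609 ≡ 66 (mod 733)
12^128 ≡ 66^2 = 4356 ≡ 691 (mod 733)
12^256 ≡ 691^2 = 477481 ≡ 298 (mod 733)
12^512 ≡ 298^2 = 88804 ≡ 111 (mod 733)
732 = 512 + 128 + 64 + 16 + 8 + 4 in binary powers of 2.
So 12^732 ≡ 111 · 691 · 66 · 585 · 231 · 212 ≡ 1 (mod 733).
Since the result is 1, base 12 gives no evidence that 733 is composite.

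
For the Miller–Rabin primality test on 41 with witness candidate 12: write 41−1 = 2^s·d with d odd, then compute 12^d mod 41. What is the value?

41 − 1 = 40 = 2^3 · 5, so d = 5.
12^1 ≡ 12 (mod 41)
12^2 ≡ 12^2 = 144 ≡ 21 (mod 41)
12^4 ≡ 21^2 = 441 ≡ 31 (mod 41)
5 = 4 + 1 in binary powers of 2.
So 12^5 ≡ 31 · 12 ≡ 3 (mod 41).
Squaring chain: 3 → 9 → 40; reaches −1, so base 12 does not prove 41 composite.

3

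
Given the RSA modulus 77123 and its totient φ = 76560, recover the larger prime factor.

331

φ(n) = (p−1)(q−1) = n − (p+q) + 1, so p + q = 77123 − 76560 + 1 = 564.
p and q are the roots of t² − 564t + 77123 = 0.
Discriminant: 564² − 4·77123 = 318096 − 308492 = 9604; √9604 = 98.
q = (564 − 98)/2 = 233, p = (564 + 98)/2 = 331.
Check: 233 · 331 = 77123.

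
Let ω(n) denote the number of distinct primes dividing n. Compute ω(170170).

170170 = 2 · 85085
85085 = 5 · 17017
17017 = 7 · 2431
2431 = 11 · 221
221 = 13 · 17
170170 = 2 · 5 · 7 · 11 · 13 · 17, which has 6 distinct prime factors.

6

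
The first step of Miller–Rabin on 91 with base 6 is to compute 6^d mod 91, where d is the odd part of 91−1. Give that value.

91 − 1 = 90 = 2^1 · 45, so d = 45.
6^1 ≡ 6 (mod 91)
6^2 ≡ 6^2 = 36 ≡ 36 (mod 91)
6^4 ≡ 36^2 = 1296 ≡ 22 (mod 91)
6^8 ≡ 22^2 = 484 ≡ 29 (mod 91)
6^16 ≡ 29^2 = 841 ≡ 22 (mod 91)
6^32 ≡ 22^2 = 484 ≡ 29 (mod 91)
45 = 32 + 8 + 4 + 1 in binary powers of 2.
So 6^45 ≡ 29 · 29 · 22 · 6 ≡ 83 (mod 91).
Squaring chain: 83; never reaches −1, so base 6 is a Miller–Rabin witness that 91 is composite.

83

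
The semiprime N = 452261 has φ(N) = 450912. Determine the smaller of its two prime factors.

φ(n) = (p−1)(q−1) = n − (p+q) + 1, so p + q = 452261 − 450912 + 1 = 1350.
p and q are the roots of t² − 1350t + 452261 = 0.
Discriminant: 1350² − 4·452261 = 1822500 − 1809044 = 13456; √13456 = 116.
q = (1350 − 116)/2 = 617, p = (1350 + 116)/2 = 733.
Check: 617 · 733 = 452261.

617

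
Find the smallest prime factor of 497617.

41

497617 is odd.
Digit sum 34, not divisible by 3.
Ends in 7: not divisible by 5.
7: 497617 = 7·71088 + 1
11: 497617 = 11·45237 + 10
13: 497617 = 13·38278 + 3
17: 497617 = 17·29271 + 10
19: 497617 = 19·26190 + 7
23: 497617 = 23·21635 + 12
29: 497617 = 29·17159 + 6
31: 497617 = 31·16052 + 5
37: 497617 = 37·13449 + 4
41: 497617 = 41·12137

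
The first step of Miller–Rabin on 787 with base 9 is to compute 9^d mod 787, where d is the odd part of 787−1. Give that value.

1

787 − 1 = 786 = 2^1 · 393, so d = 393.
9^1 ≡ 9 (mod 787)
9^2 ≡ 9^2 = 81 ≡ 81 (mod 787)
9^4 ≡ 81^2 = 6561 ≡ 265 (mod 787)
9^8 ≡ 265^2 = 70225 ≡ 182 (mod 787)
9^16 ≡ 182^2 = 33124 ≡ 70 (mod 787)
9^32 ≡ 70^2 = 4900 ≡ 178 (mod 787)
9^64 ≡ 178^2 = 31684 ≡ 204 (mod 787)
9^128 ≡ 204^2 = 41616 ≡ 692 (mod 787)
9^256 ≡ 692^2 = 478864 ≡ 368 (mod 787)
393 = 256 + 128 + 8 + 1 in binary powers of 2.
So 9^393 ≡ 368 · 692 · 182 · 9 ≡ 1 (mod 787).
Since 9^d ≡ 1 (mod 787), base 9 does not prove 787 composite.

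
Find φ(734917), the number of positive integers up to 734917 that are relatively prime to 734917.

702000

Factor: 734917 = 31 · 151 · 157.
φ(734917) = (31−1) · (151−1) · (157−1) = 30 · 150 · 156 = 702000.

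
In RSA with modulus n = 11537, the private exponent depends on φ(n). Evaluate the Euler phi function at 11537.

11316

Factor: 11537 = 83 · 139.
φ(11537) = (83−1) · (139−1) = 82 · 138 = 11316.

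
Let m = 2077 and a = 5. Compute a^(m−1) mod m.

1489

5^1 ≡ 5 (mod 2077)
5^2 ≡ 5^2 = 25 ≡ 25 (mod 2077)
5^4 ≡ 25^2 = 625 ≡ 625 (mod 2077)
5^8 ≡ 625^2 = 390625 ≡ 149 (mod 2077)
5^16 ≡ 149^2 = 22201 ≡ 1431 (mod 2077)
5^32 ≡ 1431^2 = 2047761 ≡ 1916 (mod 2077)
5^64 ≡ 1916^2 = 3671056 ≡ 997 (mod 2077)
5^128 ≡ 997^2 = 994009 ≡ 1203 (mod 2077)
5^256 ≡ 1203^2 = 1447209 ≡ 1617 (mod 2077)
5^512 ≡ 1617^2 = 2614689 ≡ 1823 (mod 2077)
5^1024 ≡ 1823^2 = 3323329 ≡ 129 (mod 2077)
5^2048 ≡ 129^2 = 16641 ≡ 25 (mod 2077)
2076 = 2048 + 16 + 8 + 4 in binary powers of 2.
So 5^2076 ≡ 25 · 1431 · 149 · 625 ≡ 1489 (mod 2077).
Since 1489 ≠ 1, base 5 is a Fermat witness: 2077 is composite.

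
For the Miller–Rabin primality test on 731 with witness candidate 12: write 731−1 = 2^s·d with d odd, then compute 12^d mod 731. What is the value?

731 − 1 = 730 = 2^1 · 365, so d = 365.
12^1 ≡ 12 (mod 731)
12^2 ≡ 12^2 = 144 ≡ 144 (mod 731)
12^4 ≡ 144^2 = 20736 ≡ 268 (mod 731)
12^8 ≡ 268^2 = 71824 ≡ 186 (mod 731)
12^16 ≡ 186^2 = 34596 ≡ 239 (mod 731)
12^32 ≡ 239^2 = 57121 ≡ 103 (mod 731)
12^64 ≡ 103^2 = 10609 ≡ 375 (mod 731)
12^128 ≡ 375^2 = 140625 ≡ 273 (mod 731)
12^256 ≡ 273^2 = 74529 ≡ 698 (mod 731)
365 = 256 + 64 + 32 + 8 + 4 + 1 in binary powers of 2.
So 12^365 ≡ 698 · 375 · 103 · 186 · 268 · 12 ≡ 201 (mod 731).
Squaring chain: 201; never reaches −1, so base 12 is a Miller–Rabin witness that 731 is composite.

201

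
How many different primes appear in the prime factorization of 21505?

4

21505 = 5 · 4301
4301 = 11 · 391
391 = 17 · 23
21505 = 5 · 11 · 17 · 23, which has 4 distinct prime factors.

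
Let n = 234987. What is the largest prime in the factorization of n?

73

234987 = 3 · 78329
78329 = 29 · 2701
2701 = 37 · 73
73 is prime.
So 234987 = 3 · 29 · 37 · 73; the largest prime factor is 73.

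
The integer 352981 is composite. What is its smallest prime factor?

352981 is odd.
Digit sum 28, not divisible by 3.
Ends in 1: not divisible by 5.
7: 352981 = 7·50425 + 6
11: 352981 = 11·32089 + 2
13: 352981 = 13·27152 + 5
17: 352981 = 17·20763 + 10
19: 352981 = 19·18577 + 18
23: 352981 = 23·15347

23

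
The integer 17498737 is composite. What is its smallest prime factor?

17498737 is odd.
Digit sum 46, not divisible by 3.
Ends in 7: not divisible by 5.
7: 17498737 = 7·2499819 + 4
11: 17498737 = 11·1590794 + 3
13: 17498737 = 13·1346056 + 9
17: 17498737 = 17·1029337 + 8
19: 17498737 = 19·920986 + 3
23: 17498737 = 23·760814 + 15
29: 17498737 = 29·603404 + 21
31: 17498737 = 31·564475 + 12
37: 17498737 = 37·472938 + 31
41: 17498737 = 41·426798 + 19
43: 17498737 = 43·406947 + 16
47: 17498737 = 47·372313 + 26
53: 17498737 = 53·330164 + 45
59: 17498737 = 59·296588 + 45
61: 17498737 = 61·286864 + 33
67: 17498737 = 67·261175 + 12
71: 17498737 = 71·246461 + 6
73: 17498737 = 73·239708 + 53
79: 17498737 = 79·221503

79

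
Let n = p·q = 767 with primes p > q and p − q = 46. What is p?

59

Since p = q + 46, we have 767 = q(q + 46), so q² + 46q − 767 = 0.
Discriminant: 46² + 4·767 = 2116 + 3068 = 5184; √5184 = 72.
q = (−46 + 72)/2 = 13, and p = q + 46 = 59.
Check: 13 · 59 = 767.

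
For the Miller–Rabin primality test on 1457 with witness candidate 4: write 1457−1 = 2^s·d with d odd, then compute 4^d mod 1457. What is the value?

717

1457 − 1 = 1456 = 2^4 · 91, so d = 91.
4^1 ≡ 4 (mod 1457)
4^2 ≡ 4^2 = 16 ≡ 16 (mod 1457)
4^4 ≡ 16^2 = 256 ≡ 256 (mod 1457)
4^8 ≡ 256^2 = 65536 ≡ 1428 (mod 1457)
4^16 ≡ 1428^2 = 2039184 ≡ 841 (mod 1457)
4^32 ≡ 841^2 = 707281 ≡ 636 (mod 1457)
4^64 ≡ 636^2 = 404496 ≡ 907 (mod 1457)
91 = 64 + 16 + 8 + 2 + 1 in binary powers of 2.
So 4^91 ≡ 907 · 841 · 1428 · 16 · 4 ≡ 717 (mod 1457).
Squaring chain: 717 → 1225 → 1372 → 1397; never reaches −1, so base 4 is a Miller–Rabin witness that 1457 is composite.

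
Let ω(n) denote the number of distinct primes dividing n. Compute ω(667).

2

667 = 23 · 29
667 = 23 · 29, which has 2 distinct prime factors.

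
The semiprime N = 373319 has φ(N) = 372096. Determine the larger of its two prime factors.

647

φ(n) = (p−1)(q−1) = n − (p+q) + 1, so p + q = 373319 − 372096 + 1 = 1224.
p and q are the roots of t² − 1224t + 373319 = 0.
Discriminant: 1224² − 4·373319 = 1498176 − 1493276 = 4900; √4900 = 70.
q = (1224 − 70)/2 = 577, p = (1224 + 70)/2 = 647.
Check: 577 · 647 = 373319.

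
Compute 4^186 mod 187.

4^1 ≡ 4 (mod 187)
4^2 ≡ 4^2 = 16 ≡ 16 (mod 187)
4^4 ≡ 16^2 = 256 ≡ 69 (mod 187)
4^8 ≡ 69^2 = 4761 ≡ 86 (mod 187)
4^16 ≡ 86^2 = 7396 ≡ 103 (mod 187)
4^32 ≡ 103^2 = 10609 ≡ 137 (mod 187)
4^64 ≡ 137^2 = 18769 ≡ 69 (mod 187)
4^128 ≡ 69^2 = 4761 ≡ 86 (mod 187)
186 = 128 + 32 + 16 + 8 + 2 in binary powers of 2.
So 4^186 ≡ 86 · 137 · 103 · 86 · 16 ≡ 169 (mod 187).
Since 169 ≠ 1, base 4 is a Fermat witness: 187 is composite.

169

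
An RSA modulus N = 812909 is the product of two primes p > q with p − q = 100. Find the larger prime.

Since p = q + 100, we have 812909 = q(q + 100), so q² + 100q − 812909 = 0.
Discriminant: 100² + 4·812909 = 10000 + 3251636 = 3261636; √3261636 = 1806.
q = (−100 + 1806)/2 = 853, and p = q + 100 = 953.
Check: 853 · 953 = 812909.

953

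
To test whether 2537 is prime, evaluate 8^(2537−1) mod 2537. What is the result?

8^1 ≡ 8 (mod 2537)
8^2 ≡ 8^2 = 64 ≡ 64 (mod 2537)
8^4 ≡ 64^2 = 4096 ≡ 1559 (mod 2537)
8^8 ≡ 1559^2 = 2430481 ≡ 35 (mod 2537)
8^16 ≡ 35^2 = 1225 ≡ 1225 (mod 2537)
8^32 ≡ 1225^2 = 1500625 ≡ 1258 (mod 2537)
8^64 ≡ 1258^2 = 1582564 ≡ 2013 (mod 2537)
8^128 ≡ 2013^2 = 4052169 ≡ 580 (mod 2537)
8^256 ≡ 580^2 = 336400 ≡ 1516 (mod 2537)
8^512 ≡ 1516^2 = 2298256 ≡ 2271 (mod 2537)
8^1024 ≡ 2271^2 = 5157441 ≡ 2257 (mod 2537)
8^2048 ≡ 2257^2 = 5094049 ≡ 2290 (mod 2537)
2536 = 2048 + 256 + 128 + 64 + 32 + 8 in binary powers of 2.
So 8^2536 ≡ 2290 · 1516 · 580 · 2013 · 1258 · 35 ≡ 21 (mod 2537).
Since 21 ≠ 1, base 8 is a Fermat witness: 2537 is composite.

21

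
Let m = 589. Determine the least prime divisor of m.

19

589 is odd.
Digit sum 22, not divisible by 3.
Ends in 9: not divisible by 5.
7: 589 = 7·84 + 1
11: 589 = 11·53 + 6
13: 589 = 13·45 + 4
17: 589 = 17·34 + 11
19: 589 = 19·31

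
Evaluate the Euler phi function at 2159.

Factor: 2159 = 17 · 127.
φ(2159) = (17−1) · (127−1) = 16 · 126 = 2016.

2016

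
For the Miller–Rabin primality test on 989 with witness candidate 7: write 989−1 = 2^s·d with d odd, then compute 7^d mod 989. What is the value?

523

989 − 1 = 988 = 2^2 · 247, so d = 247.
7^1 ≡ 7 (mod 989)
7^2 ≡ 7^2 = 49 ≡ 49 (mod 989)
7^4 ≡ 49^2 = 2401 ≡ 423 (mod 989)
7^8 ≡ 423^2 = 178929 ≡ 909 (mod 989)
7^16 ≡ 909^2 = 826281 ≡ 466 (mod 989)
7^32 ≡ 466^2 = 217156 ≡ 565 (mod 989)
7^64 ≡ 565^2 = 319225 ≡ 767 (mod 989)
7^128 ≡ 767^2 = 588289 ≡ 823 (mod 989)
247 = 128 + 64 + 32 + 16 + 4 + 2 + 1 in binary powers of 2.
So 7^247 ≡ 823 · 767 · 565 · 466 · 423 · 49 · 7 ≡ 523 (mod 989).
Squaring chain: 523 → 565; never reaches −1, so base 7 is a Miller–Rabin witness that 989 is composite.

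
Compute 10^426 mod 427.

393

10^1 ≡ 10 (mod 427)
10^2 ≡ 10^2 = 100 ≡ 100 (mod 427)
10^4 ≡ 100^2 = 10000 ≡ 179 (mod 427)
10^8 ≡ 179^2 = 32041 ≡ 16 (mod 427)
10^16 ≡ 16^2 = 256 ≡ 256 (mod 427)
10^32 ≡ 256^2 = 65536 ≡ 205 (mod 427)
10^64 ≡ 205^2 = 42025 ≡ 179 (mod 427)
10^128 ≡ 179^2 = 32041 ≡ 16 (mod 427)
10^256 ≡ 16^2 = 256 ≡ 256 (mod 427)
426 = 256 + 128 + 32 + 8 + 2 in binary powers of 2.
So 10^426 ≡ 256 · 16 · 205 · 16 · 100 ≡ 393 (mod 427).
Since 393 ≠ 1, base 10 is a Fermat witness: 427 is composite.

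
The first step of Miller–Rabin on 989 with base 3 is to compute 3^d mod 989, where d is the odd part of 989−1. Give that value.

450

989 − 1 = 988 = 2^2 · 247, so d = 247.
3^1 ≡ 3 (mod 989)
3^2 ≡ 3^2 = 9 ≡ 9 (mod 989)
3^4 ≡ 9^2 = 81 ≡ 81 (mod 989)
3^8 ≡ 81^2 = 6561 ≡ 627 (mod 989)
3^16 ≡ 627^2 = 393129 ≡ 496 (mod 989)
3^32 ≡ 496^2 = 246016 ≡ 744 (mod 989)
3^64 ≡ 744^2 = 553536 ≡ 685 (mod 989)
3^128 ≡ 685^2 = 469225 ≡ 439 (mod 989)
247 = 128 + 64 + 32 + 16 + 4 + 2 + 1 in binary powers of 2.
So 3^247 ≡ 439 · 685 · 744 · 496 · 81 · 9 · 3 ≡ 450 (mod 989).
Squaring chain: 450 → 744; never reaches −1, so base 3 is a Miller–Rabin witness that 989 is composite.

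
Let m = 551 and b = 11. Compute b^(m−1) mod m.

410

11^1 ≡ 11 (mod 551)
11^2 ≡ 11^2 = 121 ≡ 121 (mod 551)
11^4 ≡ 121^2 = 14641 ≡ 315 (mod 551)
11^8 ≡ 315^2 = 99225 ≡ 45 (mod 551)
11^16 ≡ 45^2 = 2025 ≡ 372 (mod 551)
11^32 ≡ 372^2 = 138384 ≡ 83 (mod 551)
11^64 ≡ 83^2 = 6889 ≡ 277 (mod 551)
11^128 ≡ 277^2 = 76729 ≡ 140 (mod 551)
11^256 ≡ 140^2 = 19600 ≡ 315 (mod 551)
11^512 ≡ 315^2 = 99225 ≡ 45 (mod 551)
550 = 512 + 32 + 4 + 2 in binary powers of 2.
So 11^550 ≡ 45 · 83 · 315 · 121 ≡ 410 (mod 551).
Since 410 ≠ 1, base 11 is a Fermat witness: 551 is composite.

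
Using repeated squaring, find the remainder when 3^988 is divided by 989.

3^1 ≡ 3 (mod 989)
3^2 ≡ 3^2 = 9 ≡ 9 (mod 989)
3^4 ≡ 9^2 = 81 ≡ 81 (mod 989)
3^8 ≡ 81^2 = 6561 ≡ 627 (mod 989)
3^16 ≡ 627^2 = 393129 ≡ 496 (mod 989)
3^32 ≡ 496^2 = 246016 ≡ 744 (mod 989)
3^64 ≡ 744^2 = 553536 ≡ 685 (mod 989)
3^128 ≡ 685^2 = 469225 ≡ 439 (mod 989)
3^256 ≡ 439^2 = 192721 ≡ 855 (mod 989)
3^512 ≡ 855^2 = 731025 ≡ 154 (mod 989)
988 = 512 + 256 + 128 + 64 + 16 + 8 + 4 in binary powers of 2.
So 3^988 ≡ 154 · 855 · 439 · 685 · 496 · 627 · 81 ≡ 685 (mod 989).
Since 685 ≠ 1, base 3 is a Fermat witness: 989 is composite.

685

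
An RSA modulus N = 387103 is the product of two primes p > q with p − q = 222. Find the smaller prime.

Since p = q + 222, we have 387103 = q(q + 222), so q² + 222q − 387103 = 0.
Discriminant: 222² + 4·387103 = 49284 + 1548412 = 1597696; √1597696 = 1264.
q = (−222 + 1264)/2 = 521, and p = q + 222 = 743.
Check: 521 · 743 = 387103.

521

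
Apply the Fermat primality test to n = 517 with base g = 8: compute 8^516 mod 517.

410

8^1 ≡ 8 (mod 517)
8^2 ≡ 8^2 = 64 ≡ 64 (mod 517)
8^4 ≡ 64^2 = 4096 ≡ 477 (mod 517)
8^8 ≡ 477^2 = 227529 ≡ 49 (mod 517)
8^16 ≡ 49^2 = 2401 ≡ 333 (mod 517)
8^32 ≡ 333^2 = 110889 ≡ 251 (mod 517)
8^64 ≡ 251^2 = 63001 ≡ 444 (mod 517)
8^128 ≡ 444^2 = 197136 ≡ 159 (mod 517)
8^256 ≡ 159^2 = 25281 ≡ 465 (mod 517)
8^512 ≡ 465^2 = 216225 ≡ 119 (mod 517)
516 = 512 + 4 in binary powers of 2.
So 8^516 ≡ 119 · 477 ≡ 410 (mod 517).
Since 410 ≠ 1, base 8 is a Fermat witness: 517 is composite.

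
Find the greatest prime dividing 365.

365 = 5 · 73
73 is prime.
So 365 = 5 · 73; the largest prime factor is 73.

73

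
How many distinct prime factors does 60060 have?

60060 = 2^2 · 15015
15015 = 3 · 5005
5005 = 5 · 1001
1001 = 7 · 143
143 = 11 · 13
60060 = 2^2 · 3 · 5 · 7 · 11 · 13, which has 6 distinct prime factors.

6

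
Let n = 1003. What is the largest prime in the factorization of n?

59

1003 = 17 · 59
59 is prime.
So 1003 = 17 · 59; the largest prime factor is 59.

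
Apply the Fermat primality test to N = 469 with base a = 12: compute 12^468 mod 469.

12^1 ≡ 12 (mod 469)
12^2 ≡ 12^2 = 144 ≡ 144 (mod 469)
12^4 ≡ 144^2 = 20736 ≡ 100 (mod 469)
12^8 ≡ 100^2 = 10000 ≡ 151 (mod 469)
12^16 ≡ 151^2 = 22801 ≡ 289 (mod 469)
12^32 ≡ 289^2 = 83521 ≡ 39 (mod 469)
12^64 ≡ 39^2 = 1521 ≡ 114 (mod 469)
12^128 ≡ 114^2 = 12996 ≡ 333 (mod 469)
12^256 ≡ 333^2 = 110889 ≡ 205 (mod 469)
468 = 256 + 128 + 64 + 16 + 4 in binary powers of 2.
So 12^468 ≡ 205 · 333 · 114 · 289 · 100 ≡ 330 (mod 469).
Since 330 ≠ 1, base 12 is a Fermat witness: 469 is composite.

330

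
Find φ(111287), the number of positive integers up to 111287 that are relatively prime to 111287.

Factor: 111287 = 11 · 67 · 151.
φ(111287) = (11−1) · (67−1) · (151−1) = 10 · 66 · 150 = 99000.

99000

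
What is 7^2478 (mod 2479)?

7^1 ≡ 7 (mod 2479)
7^2 ≡ 7^2 = 49 ≡ 49 (mod 2479)
7^4 ≡ 49^2 = 2401 ≡ 2401 (mod 2479)
7^8 ≡ 2401^2 = 5764801 ≡ 1126 (mod 2479)
7^16 ≡ 1126^2 = 1267876 ≡ 1107 (mod 2479)
7^32 ≡ 1107^2 = 1225449 ≡ 823 (mod 2479)
7^64 ≡ 823^2 = 677329 ≡ 562 (mod 2479)
7^128 ≡ 562^2 = 315844 ≡ 1011 (mod 2479)
7^256 ≡ 1011^2 = 1022121 ≡ 773 (mod 2479)
7^512 ≡ 773^2 = 597529 ≡ 90 (mod 2479)
7^1024 ≡ 90^2 = 8100 ≡ 663 (mod 2479)
7^2048 ≡ 663^2 = 439569 ≡ 786 (mod 2479)
2478 = 2048 + 256 + 128 + 32 + 8 + 4 + 2 in binary powers of 2.
So 7^2478 ≡ 786 · 773 · 1011 · 823 · 1126 · 2401 · 49 ≡ 528 (mod 2479).
Since 528 ≠ 1, base 7 is a Fermat witness: 2479 is composite.

528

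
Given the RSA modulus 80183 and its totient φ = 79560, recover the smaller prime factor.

φ(n) = (p−1)(q−1) = n − (p+q) + 1, so p + q = 80183 − 79560 + 1 = 624.
p and q are the roots of t² − 624t + 80183 = 0.
Discriminant: 624² − 4·80183 = 389376 − 320732 = 68644; √68644 = 262.
q = (624 − 262)/2 = 181, p = (624 + 262)/2 = 443.
Check: 181 · 443 = 80183.

181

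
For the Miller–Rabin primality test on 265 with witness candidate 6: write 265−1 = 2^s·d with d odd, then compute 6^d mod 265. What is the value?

265 − 1 = 264 = 2^3 · 33, so d = 33.
6^1 ≡ 6 (mod 265)
6^2 ≡ 6^2 = 36 ≡ 36 (mod 265)
6^4 ≡ 36^2 = 1296 ≡ 236 (mod 265)
6^8 ≡ 236^2 = 55696 ≡ 46 (mod 265)
6^16 ≡ 46^2 = 2116 ≡ 261 (mod 265)
6^32 ≡ 261^2 = 68121 ≡ 16 (mod 265)
33 = 32 + 1 in binary powers of 2.
So 6^33 ≡ 16 · 6 ≡ 96 (mod 265).
Squaring chain: 96 → 206 → 36; never reaches −1, so base 6 is a Miller–Rabin witness that 265 is composite.

96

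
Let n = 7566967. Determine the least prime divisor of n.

7566967 is odd.
Digit sum 46, not divisible by 3.
Ends in 7: not divisible by 5.
7: 7566967 = 7·1080995 + 2
11: 7566967 = 11·687906 + 1
13: 7566967 = 13·582074 + 5
17: 7566967 = 17·445115 + 12
19: 7566967 = 19·398261 + 8
23: 7566967 = 23·328998 + 13
29: 7566967 = 29·260929 + 26
31: 7566967 = 31·244095 + 22
37: 7566967 = 37·204512 + 23
41: 7566967 = 41·184560 + 7
43: 7566967 = 43·175975 + 42
47: 7566967 = 47·160999 + 14
53: 7566967 = 53·142772 + 51
59: 7566967 = 59·128253 + 40
61: 7566967 = 61·124048 + 39
67: 7566967 = 67·112939 + 54
71: 7566967 = 71·106577

71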